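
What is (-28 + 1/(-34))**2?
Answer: 908209/1156 ≈ 785.65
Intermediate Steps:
(-28 + 1/(-34))**2 = (-28 - 1/34)**2 = (-953/34)**2 = 908209/1156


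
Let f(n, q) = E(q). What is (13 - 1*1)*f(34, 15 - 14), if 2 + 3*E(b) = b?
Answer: -4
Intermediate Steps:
E(b) = -⅔ + b/3
f(n, q) = -⅔ + q/3
(13 - 1*1)*f(34, 15 - 14) = (13 - 1*1)*(-⅔ + (15 - 14)/3) = (13 - 1)*(-⅔ + (⅓)*1) = 12*(-⅔ + ⅓) = 12*(-⅓) = -4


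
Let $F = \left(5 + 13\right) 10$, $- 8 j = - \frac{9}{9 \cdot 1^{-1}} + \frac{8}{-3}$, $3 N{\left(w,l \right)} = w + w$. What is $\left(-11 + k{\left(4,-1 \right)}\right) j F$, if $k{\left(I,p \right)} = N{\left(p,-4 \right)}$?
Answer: $- \frac{1925}{2} \approx -962.5$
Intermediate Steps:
$N{\left(w,l \right)} = \frac{2 w}{3}$ ($N{\left(w,l \right)} = \frac{w + w}{3} = \frac{2 w}{3}$)
$j = \frac{11}{24}$ ($j = - \frac{- \frac{9}{9 \cdot 1^{-1}} + \frac{8}{-3}}{8} = - \frac{- \frac{9}{9 \cdot 1} + 8 \left(- \frac{1}{3}\right)}{8} = - \frac{- \frac{9}{9} - \frac{8}{3}}{8} = - \frac{\left(-9\right) \frac{1}{9} - \frac{8}{3}}{8} = - \frac{-1 - \frac{8}{3}}{8} = \left(- \frac{1}{8}\right) \left(- \frac{11}{3}\right) = \frac{11}{24} \approx 0.45833$)
$F = 180$ ($F = 18 \cdot 10 = 180$)
$k{\left(I,p \right)} = \frac{2 p}{3}$
$\left(-11 + k{\left(4,-1 \right)}\right) j F = \left(-11 + \frac{2}{3} \left(-1\right)\right) \frac{11}{24} \cdot 180 = \left(-11 - \frac{2}{3}\right) \frac{11}{24} \cdot 180 = \left(- \frac{35}{3}\right) \frac{11}{24} \cdot 180 = \left(- \frac{385}{72}\right) 180 = - \frac{1925}{2}$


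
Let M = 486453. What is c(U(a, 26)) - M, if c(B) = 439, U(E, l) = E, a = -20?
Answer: -486014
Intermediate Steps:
c(U(a, 26)) - M = 439 - 1*486453 = 439 - 486453 = -486014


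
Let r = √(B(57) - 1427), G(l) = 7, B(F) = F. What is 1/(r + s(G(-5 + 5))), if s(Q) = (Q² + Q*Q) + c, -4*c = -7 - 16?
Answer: 332/38829 - 16*I*√1370/194145 ≈ 0.0085503 - 0.0030504*I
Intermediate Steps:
c = 23/4 (c = -(-7 - 16)/4 = -¼*(-23) = 23/4 ≈ 5.7500)
r = I*√1370 (r = √(57 - 1427) = √(-1370) = I*√1370 ≈ 37.013*I)
s(Q) = 23/4 + 2*Q² (s(Q) = (Q² + Q*Q) + 23/4 = (Q² + Q²) + 23/4 = 2*Q² + 23/4 = 23/4 + 2*Q²)
1/(r + s(G(-5 + 5))) = 1/(I*√1370 + (23/4 + 2*7²)) = 1/(I*√1370 + (23/4 + 2*49)) = 1/(I*√1370 + (23/4 + 98)) = 1/(I*√1370 + 415/4) = 1/(415/4 + I*√1370)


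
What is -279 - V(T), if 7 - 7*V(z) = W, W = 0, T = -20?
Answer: -280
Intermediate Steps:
V(z) = 1 (V(z) = 1 - ⅐*0 = 1 + 0 = 1)
-279 - V(T) = -279 - 1*1 = -279 - 1 = -280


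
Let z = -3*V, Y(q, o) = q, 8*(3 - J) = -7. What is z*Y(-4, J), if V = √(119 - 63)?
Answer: 24*√14 ≈ 89.800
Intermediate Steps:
J = 31/8 (J = 3 - ⅛*(-7) = 3 + 7/8 = 31/8 ≈ 3.8750)
V = 2*√14 (V = √56 = 2*√14 ≈ 7.4833)
z = -6*√14 ≈ -22.450
z*Y(-4, J) = -6*√14*(-4) = 24*√14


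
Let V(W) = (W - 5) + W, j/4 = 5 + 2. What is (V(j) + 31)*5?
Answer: 410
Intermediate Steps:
j = 28 (j = 4*(5 + 2) = 4*7 = 28)
V(W) = -5 + 2*W (V(W) = (-5 + W) + W = -5 + 2*W)
(V(j) + 31)*5 = ((-5 + 2*28) + 31)*5 = ((-5 + 56) + 31)*5 = (51 + 31)*5 = 82*5 = 410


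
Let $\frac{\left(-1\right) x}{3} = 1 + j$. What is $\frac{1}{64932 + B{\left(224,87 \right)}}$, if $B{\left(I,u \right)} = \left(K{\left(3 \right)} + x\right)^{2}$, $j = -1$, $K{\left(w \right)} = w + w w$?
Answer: $\frac{1}{65076} \approx 1.5367 \cdot 10^{-5}$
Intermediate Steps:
$K{\left(w \right)} = w + w^{2}$
$x = 0$ ($x = - 3 \left(1 - 1\right) = \left(-3\right) 0 = 0$)
$B{\left(I,u \right)} = 144$ ($B{\left(I,u \right)} = \left(3 \left(1 + 3\right) + 0\right)^{2} = \left(3 \cdot 4 + 0\right)^{2} = \left(12 + 0\right)^{2} = 12^{2} = 144$)
$\frac{1}{64932 + B{\left(224,87 \right)}} = \frac{1}{64932 + 144} = \frac{1}{65076}$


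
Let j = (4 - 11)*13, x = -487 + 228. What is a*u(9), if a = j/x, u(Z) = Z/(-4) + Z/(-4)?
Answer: -117/74 ≈ -1.5811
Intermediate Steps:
u(Z) = -Z/2 (u(Z) = Z*(-¼) + Z*(-¼) = -Z/4 - Z/4 = -Z/2)
x = -259
j = -91 (j = -7*13 = -91)
a = 13/37 (a = -91/(-259) = -91*(-1/259) = 13/37 ≈ 0.35135)
a*u(9) = 13*(-½*9)/37 = (13/37)*(-9/2) = -117/74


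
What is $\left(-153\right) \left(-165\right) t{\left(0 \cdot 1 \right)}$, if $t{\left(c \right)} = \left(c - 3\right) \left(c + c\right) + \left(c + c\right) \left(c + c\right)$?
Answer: $0$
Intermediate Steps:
$t{\left(c \right)} = 4 c^{2} + 2 c \left(-3 + c\right)$ ($t{\left(c \right)} = \left(-3 + c\right) 2 c + 2 c 2 c = 2 c \left(-3 + c\right) + 4 c^{2} = 4 c^{2} + 2 c \left(-3 + c\right)$)
$\left(-153\right) \left(-165\right) t{\left(0 \cdot 1 \right)} = \left(-153\right) \left(-165\right) 6 \cdot 0 \cdot 1 \left(-1 + 0 \cdot 1\right) = 25245 \cdot 6 \cdot 0 \left(-1 + 0\right) = 25245 \cdot 6 \cdot 0 \left(-1\right) = 25245 \cdot 0 = 0$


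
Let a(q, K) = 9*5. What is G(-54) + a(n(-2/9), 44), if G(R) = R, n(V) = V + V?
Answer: -9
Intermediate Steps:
n(V) = 2*V
a(q, K) = 45
G(-54) + a(n(-2/9), 44) = -54 + 45 = -9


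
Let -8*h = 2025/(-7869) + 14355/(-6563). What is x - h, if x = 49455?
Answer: 3405400605585/68858996 ≈ 49455.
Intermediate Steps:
h = 21041595/68858996 (h = -(2025/(-7869) + 14355/(-6563))/8 = -(2025*(-1/7869) + 14355*(-1/6563))/8 = -(-675/2623 - 14355/6563)/8 = -1/8*(-42083190/17214749) = 21041595/68858996 ≈ 0.30557)
x - h = 49455 - 1*21041595/68858996 = 49455 - 21041595/68858996 = 3405400605585/68858996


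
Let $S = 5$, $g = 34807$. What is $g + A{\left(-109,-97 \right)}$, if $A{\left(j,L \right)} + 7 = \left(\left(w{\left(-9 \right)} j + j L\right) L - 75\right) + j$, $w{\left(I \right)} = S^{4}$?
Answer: $5617160$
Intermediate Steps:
$w{\left(I \right)} = 625$ ($w{\left(I \right)} = 5^{4} = 625$)
$A{\left(j,L \right)} = -82 + j + L \left(625 j + L j\right)$ ($A{\left(j,L \right)} = -7 + \left(\left(\left(625 j + j L\right) L - 75\right) + j\right) = -7 + \left(\left(\left(625 j + L j\right) L - 75\right) + j\right) = -7 + \left(\left(L \left(625 j + L j\right) - 75\right) + j\right) = -7 + \left(\left(-75 + L \left(625 j + L j\right)\right) + j\right) = -7 + \left(-75 + j + L \left(625 j + L j\right)\right) = -82 + j + L \left(625 j + L j\right)$)
$g + A{\left(-109,-97 \right)} = 34807 - \left(191 - 6608125 + 1025581\right) = 34807 - -5582353 = 34807 + 5582353 = 5617160$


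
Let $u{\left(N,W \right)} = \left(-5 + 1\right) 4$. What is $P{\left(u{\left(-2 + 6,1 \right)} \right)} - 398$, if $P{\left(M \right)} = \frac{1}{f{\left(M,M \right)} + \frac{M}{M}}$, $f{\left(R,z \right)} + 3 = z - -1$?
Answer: $- \frac{6767}{17} \approx -398.06$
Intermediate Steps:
$u{\left(N,W \right)} = -16$ ($u{\left(N,W \right)} = \left(-4\right) 4 = -16$)
$f{\left(R,z \right)} = -2 + z$ ($f{\left(R,z \right)} = -3 + \left(z - -1\right) = -3 + \left(z + 1\right) = -3 + \left(1 + z\right) = -2 + z$)
$P{\left(M \right)} = \frac{1}{-1 + M}$ ($P{\left(M \right)} = \frac{1}{\left(-2 + M\right) + \frac{M}{M}} = \frac{1}{\left(-2 + M\right) + 1} = \frac{1}{-1 + M}$)
$P{\left(u{\left(-2 + 6,1 \right)} \right)} - 398 = \frac{1}{-1 - 16} - 398 = \frac{1}{-17} - 398 = - \frac{1}{17} - 398 = - \frac{6767}{17}$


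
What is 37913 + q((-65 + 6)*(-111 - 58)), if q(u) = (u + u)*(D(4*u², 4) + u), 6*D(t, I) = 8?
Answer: 596718553/3 ≈ 1.9891e+8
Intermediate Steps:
D(t, I) = 4/3 (D(t, I) = (⅙)*8 = 4/3)
q(u) = 2*u*(4/3 + u) (q(u) = (u + u)*(4/3 + u) = (2*u)*(4/3 + u) = 2*u*(4/3 + u))
37913 + q((-65 + 6)*(-111 - 58)) = 37913 + 2*((-65 + 6)*(-111 - 58))*(4 + 3*((-65 + 6)*(-111 - 58)))/3 = 37913 + 2*(-59*(-169))*(4 + 3*(-59*(-169)))/3 = 37913 + (⅔)*9971*(4 + 3*9971) = 37913 + (⅔)*9971*(4 + 29913) = 37913 + (⅔)*9971*29917 = 37913 + 596604814/3 = 596718553/3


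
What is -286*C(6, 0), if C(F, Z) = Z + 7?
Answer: -2002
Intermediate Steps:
C(F, Z) = 7 + Z
-286*C(6, 0) = -286*(7 + 0) = -286*7 = -2002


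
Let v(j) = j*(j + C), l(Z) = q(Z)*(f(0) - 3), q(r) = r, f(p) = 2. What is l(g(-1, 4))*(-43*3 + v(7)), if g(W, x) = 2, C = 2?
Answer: 132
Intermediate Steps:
l(Z) = -Z (l(Z) = Z*(2 - 3) = Z*(-1) = -Z)
v(j) = j*(2 + j) (v(j) = j*(j + 2) = j*(2 + j))
l(g(-1, 4))*(-43*3 + v(7)) = (-1*2)*(-43*3 + 7*(2 + 7)) = -2*(-129 + 7*9) = -2*(-129 + 63) = -2*(-66) = 132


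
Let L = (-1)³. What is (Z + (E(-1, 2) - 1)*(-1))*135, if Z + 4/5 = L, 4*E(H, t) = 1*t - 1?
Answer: -567/4 ≈ -141.75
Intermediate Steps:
E(H, t) = -¼ + t/4 (E(H, t) = (1*t - 1)/4 = (t - 1)/4 = (-1 + t)/4 = -¼ + t/4)
L = -1
Z = -9/5 (Z = -⅘ - 1 = -9/5 ≈ -1.8000)
(Z + (E(-1, 2) - 1)*(-1))*135 = (-9/5 + ((-¼ + (¼)*2) - 1)*(-1))*135 = (-9/5 + ((-¼ + ½) - 1)*(-1))*135 = (-9/5 + (¼ - 1)*(-1))*135 = (-9/5 - ¾*(-1))*135 = (-9/5 + ¾)*135 = -21/20*135 = -567/4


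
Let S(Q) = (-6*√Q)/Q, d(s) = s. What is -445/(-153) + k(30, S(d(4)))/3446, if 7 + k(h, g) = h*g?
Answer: 1518629/527238 ≈ 2.8803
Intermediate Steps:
S(Q) = -6/√Q
k(h, g) = -7 + g*h (k(h, g) = -7 + h*g = -7 + g*h)
-445/(-153) + k(30, S(d(4)))/3446 = -445/(-153) + (-7 - 6/√4*30)/3446 = -445*(-1/153) + (-7 - 6*½*30)*(1/3446) = 445/153 + (-7 - 3*30)*(1/3446) = 445/153 + (-7 - 90)*(1/3446) = 445/153 - 97*1/3446 = 445/153 - 97/3446 = 1518629/527238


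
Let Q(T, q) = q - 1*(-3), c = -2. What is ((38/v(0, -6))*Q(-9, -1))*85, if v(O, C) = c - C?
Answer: 1615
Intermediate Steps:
Q(T, q) = 3 + q (Q(T, q) = q + 3 = 3 + q)
v(O, C) = -2 - C
((38/v(0, -6))*Q(-9, -1))*85 = ((38/(-2 - 1*(-6)))*(3 - 1))*85 = ((38/(-2 + 6))*2)*85 = ((38/4)*2)*85 = ((38*(¼))*2)*85 = ((19/2)*2)*85 = 19*85 = 1615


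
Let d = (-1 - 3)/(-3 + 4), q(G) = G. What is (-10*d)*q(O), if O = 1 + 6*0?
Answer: 40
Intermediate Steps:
O = 1 (O = 1 + 0 = 1)
d = -4 (d = -4/1 = -4*1 = -4)
(-10*d)*q(O) = -10*(-4)*1 = 40*1 = 40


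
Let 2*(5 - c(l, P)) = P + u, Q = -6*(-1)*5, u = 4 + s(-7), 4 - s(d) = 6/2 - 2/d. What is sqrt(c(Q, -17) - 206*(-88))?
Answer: sqrt(888818)/7 ≈ 134.68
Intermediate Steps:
s(d) = 1 + 2/d (s(d) = 4 - (6/2 - 2/d) = 4 - (6*(1/2) - 2/d) = 4 - (3 - 2/d) = 4 + (-3 + 2/d) = 1 + 2/d)
u = 33/7 (u = 4 + (2 - 7)/(-7) = 4 - 1/7*(-5) = 4 + 5/7 = 33/7 ≈ 4.7143)
Q = 30 (Q = 6*5 = 30)
c(l, P) = 37/14 - P/2 (c(l, P) = 5 - (P + 33/7)/2 = 5 - (33/7 + P)/2 = 5 + (-33/14 - P/2) = 37/14 - P/2)
sqrt(c(Q, -17) - 206*(-88)) = sqrt((37/14 - 1/2*(-17)) - 206*(-88)) = sqrt((37/14 + 17/2) + 18128) = sqrt(78/7 + 18128) = sqrt(126974/7) = sqrt(888818)/7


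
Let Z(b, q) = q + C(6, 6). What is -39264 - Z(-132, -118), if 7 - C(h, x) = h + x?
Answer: -39141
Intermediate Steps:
C(h, x) = 7 - h - x (C(h, x) = 7 - (h + x) = 7 + (-h - x) = 7 - h - x)
Z(b, q) = -5 + q (Z(b, q) = q + (7 - 1*6 - 1*6) = q + (7 - 6 - 6) = q - 5 = -5 + q)
-39264 - Z(-132, -118) = -39264 - (-5 - 118) = -39264 - 1*(-123) = -39264 + 123 = -39141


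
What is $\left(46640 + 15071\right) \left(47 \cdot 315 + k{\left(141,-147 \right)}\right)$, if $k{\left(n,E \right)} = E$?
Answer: $904559838$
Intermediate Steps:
$\left(46640 + 15071\right) \left(47 \cdot 315 + k{\left(141,-147 \right)}\right) = \left(46640 + 15071\right) \left(47 \cdot 315 - 147\right) = 61711 \left(14805 - 147\right) = 61711 \cdot 14658 = 904559838$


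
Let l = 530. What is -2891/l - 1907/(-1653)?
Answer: -3768113/876090 ≈ -4.3011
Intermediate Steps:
-2891/l - 1907/(-1653) = -2891/530 - 1907/(-1653) = -2891*1/530 - 1907*(-1/1653) = -2891/530 + 1907/1653 = -3768113/876090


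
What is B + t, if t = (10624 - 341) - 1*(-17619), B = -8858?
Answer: 19044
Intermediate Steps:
t = 27902 (t = 10283 + 17619 = 27902)
B + t = -8858 + 27902 = 19044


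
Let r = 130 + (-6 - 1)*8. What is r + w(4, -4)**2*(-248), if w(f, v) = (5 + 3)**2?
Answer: -1015734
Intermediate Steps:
w(f, v) = 64 (w(f, v) = 8**2 = 64)
r = 74 (r = 130 - 7*8 = 130 - 56 = 74)
r + w(4, -4)**2*(-248) = 74 + 64**2*(-248) = 74 + 4096*(-248) = 74 - 1015808 = -1015734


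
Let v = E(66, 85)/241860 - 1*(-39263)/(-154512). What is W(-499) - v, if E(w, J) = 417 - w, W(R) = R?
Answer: -53558402219/107385840 ≈ -498.75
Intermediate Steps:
v = -27131941/107385840 (v = (417 - 1*66)/241860 - 1*(-39263)/(-154512) = (417 - 66)*(1/241860) + 39263*(-1/154512) = 351*(1/241860) - 39263/154512 = 117/80620 - 39263/154512 = -27131941/107385840 ≈ -0.25266)
W(-499) - v = -499 - 1*(-27131941/107385840) = -499 + 27131941/107385840 = -53558402219/107385840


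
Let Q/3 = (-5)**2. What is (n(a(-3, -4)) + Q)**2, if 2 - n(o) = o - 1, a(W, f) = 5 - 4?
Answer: 5929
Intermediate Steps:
a(W, f) = 1
n(o) = 3 - o (n(o) = 2 - (o - 1) = 2 - (-1 + o) = 2 + (1 - o) = 3 - o)
Q = 75 (Q = 3*(-5)**2 = 3*25 = 75)
(n(a(-3, -4)) + Q)**2 = ((3 - 1*1) + 75)**2 = ((3 - 1) + 75)**2 = (2 + 75)**2 = 77**2 = 5929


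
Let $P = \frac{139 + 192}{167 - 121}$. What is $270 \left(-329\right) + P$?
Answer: $- \frac{4085849}{46} \approx -88823.0$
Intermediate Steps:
$P = \frac{331}{46} \approx 7.1956$
$270 \left(-329\right) + P = 270 \left(-329\right) + \frac{331}{46} = -88830 + \frac{331}{46} = - \frac{4085849}{46}$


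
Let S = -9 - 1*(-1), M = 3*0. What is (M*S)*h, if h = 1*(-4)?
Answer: 0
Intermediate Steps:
M = 0
S = -8 (S = -9 + 1 = -8)
h = -4
(M*S)*h = (0*(-8))*(-4) = 0*(-4) = 0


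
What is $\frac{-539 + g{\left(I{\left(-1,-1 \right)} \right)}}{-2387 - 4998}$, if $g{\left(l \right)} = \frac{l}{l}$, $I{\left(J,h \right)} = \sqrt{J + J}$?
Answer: $\frac{538}{7385} \approx 0.07285$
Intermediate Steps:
$I{\left(J,h \right)} = \sqrt{2} \sqrt{J}$ ($I{\left(J,h \right)} = \sqrt{2 J} = \sqrt{2} \sqrt{J}$)
$g{\left(l \right)} = 1$
$\frac{-539 + g{\left(I{\left(-1,-1 \right)} \right)}}{-2387 - 4998} = \frac{-539 + 1}{-2387 - 4998} = - \frac{538}{-7385} = \left(-538\right) \left(- \frac{1}{7385}\right) = \frac{538}{7385}$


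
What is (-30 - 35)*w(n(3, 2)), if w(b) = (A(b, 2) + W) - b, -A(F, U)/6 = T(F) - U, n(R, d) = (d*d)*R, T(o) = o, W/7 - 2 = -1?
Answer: 4225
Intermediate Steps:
W = 7 (W = 14 + 7*(-1) = 14 - 7 = 7)
n(R, d) = R*d² (n(R, d) = d²*R = R*d²)
A(F, U) = -6*F + 6*U (A(F, U) = -6*(F - U) = -6*F + 6*U)
w(b) = 19 - 7*b (w(b) = ((-6*b + 6*2) + 7) - b = ((-6*b + 12) + 7) - b = ((12 - 6*b) + 7) - b = (19 - 6*b) - b = 19 - 7*b)
(-30 - 35)*w(n(3, 2)) = (-30 - 35)*(19 - 21*2²) = -65*(19 - 21*4) = -65*(19 - 7*12) = -65*(19 - 84) = -65*(-65) = 4225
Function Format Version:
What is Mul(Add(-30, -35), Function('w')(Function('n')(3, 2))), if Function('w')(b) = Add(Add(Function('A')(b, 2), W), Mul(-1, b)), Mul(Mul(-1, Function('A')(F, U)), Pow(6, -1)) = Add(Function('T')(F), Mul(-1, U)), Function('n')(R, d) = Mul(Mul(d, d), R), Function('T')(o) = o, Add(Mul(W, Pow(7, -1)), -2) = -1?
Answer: 4225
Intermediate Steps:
W = 7 (W = Add(14, Mul(7, -1)) = Add(14, -7) = 7)
Function('n')(R, d) = Mul(R, Pow(d, 2)) (Function('n')(R, d) = Mul(Pow(d, 2), R) = Mul(R, Pow(d, 2)))
Function('A')(F, U) = Add(Mul(-6, F), Mul(6, U)) (Function('A')(F, U) = Mul(-6, Add(F, Mul(-1, U))) = Add(Mul(-6, F), Mul(6, U)))
Function('w')(b) = Add(19, Mul(-7, b)) (Function('w')(b) = Add(Add(Add(Mul(-6, b), Mul(6, 2)), 7), Mul(-1, b)) = Add(Add(Add(Mul(-6, b), 12), 7), Mul(-1, b)) = Add(Add(Add(12, Mul(-6, b)), 7), Mul(-1, b)) = Add(Add(19, Mul(-6, b)), Mul(-1, b)) = Add(19, Mul(-7, b)))
Mul(Add(-30, -35), Function('w')(Function('n')(3, 2))) = Mul(Add(-30, -35), Add(19, Mul(-7, Mul(3, Pow(2, 2))))) = Mul(-65, Add(19, Mul(-7, Mul(3, 4)))) = Mul(-65, Add(19, Mul(-7, 12))) = Mul(-65, Add(19, -84)) = Mul(-65, -65) = 4225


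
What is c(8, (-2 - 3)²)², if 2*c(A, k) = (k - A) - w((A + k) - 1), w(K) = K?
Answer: 225/4 ≈ 56.250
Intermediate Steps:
c(A, k) = ½ - A (c(A, k) = ((k - A) - ((A + k) - 1))/2 = ((k - A) - (-1 + A + k))/2 = ((k - A) + (1 - A - k))/2 = (1 - 2*A)/2 = ½ - A)
c(8, (-2 - 3)²)² = (½ - 1*8)² = (½ - 8)² = (-15/2)² = 225/4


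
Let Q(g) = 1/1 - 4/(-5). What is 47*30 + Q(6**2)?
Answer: 7059/5 ≈ 1411.8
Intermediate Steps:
Q(g) = 9/5 (Q(g) = 1*1 - 4*(-1/5) = 1 + 4/5 = 9/5)
47*30 + Q(6**2) = 47*30 + 9/5 = 1410 + 9/5 = 7059/5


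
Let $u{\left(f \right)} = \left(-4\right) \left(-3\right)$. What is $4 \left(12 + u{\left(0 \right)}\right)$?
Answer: $96$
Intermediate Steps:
$u{\left(f \right)} = 12$
$4 \left(12 + u{\left(0 \right)}\right) = 4 \left(12 + 12\right) = 4 \cdot 24 = 96$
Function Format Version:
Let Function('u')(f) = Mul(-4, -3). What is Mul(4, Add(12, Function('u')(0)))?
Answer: 96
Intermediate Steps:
Function('u')(f) = 12
Mul(4, Add(12, Function('u')(0))) = Mul(4, Add(12, 12)) = Mul(4, 24) = 96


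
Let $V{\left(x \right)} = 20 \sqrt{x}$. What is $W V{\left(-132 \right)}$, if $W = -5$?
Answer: $- 200 i \sqrt{33} \approx - 1148.9 i$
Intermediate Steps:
$W V{\left(-132 \right)} = - 5 \cdot 20 \sqrt{-132} = - 5 \cdot 20 \cdot 2 i \sqrt{33} = - 5 \cdot 40 i \sqrt{33} = - 200 i \sqrt{33}$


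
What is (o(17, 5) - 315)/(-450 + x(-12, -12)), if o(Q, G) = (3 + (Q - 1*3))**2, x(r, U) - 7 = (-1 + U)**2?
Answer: 13/137 ≈ 0.094890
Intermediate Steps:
x(r, U) = 7 + (-1 + U)**2
o(Q, G) = Q**2 (o(Q, G) = (3 + (Q - 3))**2 = (3 + (-3 + Q))**2 = Q**2)
(o(17, 5) - 315)/(-450 + x(-12, -12)) = (17**2 - 315)/(-450 + (7 + (-1 - 12)**2)) = (289 - 315)/(-450 + (7 + (-13)**2)) = -26/(-450 + (7 + 169)) = -26/(-450 + 176) = -26/(-274) = -26*(-1/274) = 13/137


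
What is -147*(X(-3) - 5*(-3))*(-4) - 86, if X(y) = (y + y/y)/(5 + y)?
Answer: 8146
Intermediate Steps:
X(y) = (1 + y)/(5 + y) (X(y) = (y + 1)/(5 + y) = (1 + y)/(5 + y))
-147*(X(-3) - 5*(-3))*(-4) - 86 = -147*((1 - 3)/(5 - 3) - 5*(-3))*(-4) - 86 = -147*(-2/2 + 15)*(-4) - 86 = -147*((1/2)*(-2) + 15)*(-4) - 86 = -147*(-1 + 15)*(-4) - 86 = -2058*(-4) - 86 = -147*(-56) - 86 = 8232 - 86 = 8146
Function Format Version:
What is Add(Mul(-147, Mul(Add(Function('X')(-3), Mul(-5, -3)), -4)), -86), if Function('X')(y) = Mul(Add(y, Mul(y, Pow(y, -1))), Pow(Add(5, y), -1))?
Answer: 8146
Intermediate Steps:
Function('X')(y) = Mul(Pow(Add(5, y), -1), Add(1, y)) (Function('X')(y) = Mul(Add(y, 1), Pow(Add(5, y), -1)) = Mul(Add(1, y), Pow(Add(5, y), -1)) = Mul(Pow(Add(5, y), -1), Add(1, y)))
Add(Mul(-147, Mul(Add(Function('X')(-3), Mul(-5, -3)), -4)), -86) = Add(Mul(-147, Mul(Add(Mul(Pow(Add(5, -3), -1), Add(1, -3)), Mul(-5, -3)), -4)), -86) = Add(Mul(-147, Mul(Add(Mul(Pow(2, -1), -2), 15), -4)), -86) = Add(Mul(-147, Mul(Add(Mul(Rational(1, 2), -2), 15), -4)), -86) = Add(Mul(-147, Mul(Add(-1, 15), -4)), -86) = Add(Mul(-147, Mul(14, -4)), -86) = Add(Mul(-147, -56), -86) = Add(8232, -86) = 8146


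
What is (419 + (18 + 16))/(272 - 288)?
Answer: -453/16 ≈ -28.313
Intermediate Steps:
(419 + (18 + 16))/(272 - 288) = (419 + 34)/(-16) = 453*(-1/16) = -453/16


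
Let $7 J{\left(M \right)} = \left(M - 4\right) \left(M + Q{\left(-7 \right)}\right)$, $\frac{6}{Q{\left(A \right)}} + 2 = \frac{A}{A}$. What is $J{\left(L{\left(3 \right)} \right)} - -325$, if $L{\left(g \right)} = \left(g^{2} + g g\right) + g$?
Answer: $\frac{2530}{7} \approx 361.43$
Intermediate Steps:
$L{\left(g \right)} = g + 2 g^{2}$ ($L{\left(g \right)} = \left(g^{2} + g^{2}\right) + g = 2 g^{2} + g = g + 2 g^{2}$)
$Q{\left(A \right)} = -6$ ($Q{\left(A \right)} = \frac{6}{-2 + \frac{A}{A}} = \frac{6}{-2 + 1} = \frac{6}{-1} = 6 \left(-1\right) = -6$)
$J{\left(M \right)} = \frac{\left(-6 + M\right) \left(-4 + M\right)}{7}$ ($J{\left(M \right)} = \frac{\left(M - 4\right) \left(M - 6\right)}{7} = \frac{\left(-4 + M\right) \left(-6 + M\right)}{7} = \frac{\left(-6 + M\right) \left(-4 + M\right)}{7}$)
$J{\left(L{\left(3 \right)} \right)} - -325 = \left(\frac{24}{7} - \frac{10 \cdot 3 \left(1 + 2 \cdot 3\right)}{7} + \frac{\left(3 \left(1 + 2 \cdot 3\right)\right)^{2}}{7}\right) - -325 = \left(\frac{24}{7} - \frac{10 \cdot 3 \left(1 + 6\right)}{7} + \frac{\left(3 \left(1 + 6\right)\right)^{2}}{7}\right) + 325 = \left(\frac{24}{7} - \frac{10 \cdot 3 \cdot 7}{7} + \frac{\left(3 \cdot 7\right)^{2}}{7}\right) + 325 = \left(\frac{24}{7} - 30 + \frac{21^{2}}{7}\right) + 325 = \left(\frac{24}{7} - 30 + \frac{1}{7} \cdot 441\right) + 325 = \left(\frac{24}{7} - 30 + 63\right) + 325 = \frac{255}{7} + 325 = \frac{2530}{7}$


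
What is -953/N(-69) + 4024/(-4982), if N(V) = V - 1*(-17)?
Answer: 2269299/129532 ≈ 17.519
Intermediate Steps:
N(V) = 17 + V (N(V) = V + 17 = 17 + V)
-953/N(-69) + 4024/(-4982) = -953/(17 - 69) + 4024/(-4982) = -953/(-52) + 4024*(-1/4982) = -953*(-1/52) - 2012/2491 = 953/52 - 2012/2491 = 2269299/129532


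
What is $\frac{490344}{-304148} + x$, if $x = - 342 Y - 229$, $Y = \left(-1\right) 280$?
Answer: $\frac{7263768061}{76037} \approx 95529.0$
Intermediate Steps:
$Y = -280$
$x = 95531$ ($x = \left(-342\right) \left(-280\right) - 229 = 95760 - 229 = 95531$)
$\frac{490344}{-304148} + x = \frac{490344}{-304148} + 95531 = 490344 \left(- \frac{1}{304148}\right) + 95531 = - \frac{122586}{76037} + 95531 = \frac{7263768061}{76037}$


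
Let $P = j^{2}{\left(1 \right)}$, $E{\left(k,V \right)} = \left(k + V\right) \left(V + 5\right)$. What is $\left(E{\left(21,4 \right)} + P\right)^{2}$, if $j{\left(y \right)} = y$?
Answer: $51076$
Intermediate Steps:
$E{\left(k,V \right)} = \left(5 + V\right) \left(V + k\right)$ ($E{\left(k,V \right)} = \left(V + k\right) \left(5 + V\right) = \left(5 + V\right) \left(V + k\right)$)
$P = 1$ ($P = 1^{2} = 1$)
$\left(E{\left(21,4 \right)} + P\right)^{2} = \left(\left(4^{2} + 5 \cdot 4 + 5 \cdot 21 + 4 \cdot 21\right) + 1\right)^{2} = \left(\left(16 + 20 + 105 + 84\right) + 1\right)^{2} = \left(225 + 1\right)^{2} = 226^{2} = 51076$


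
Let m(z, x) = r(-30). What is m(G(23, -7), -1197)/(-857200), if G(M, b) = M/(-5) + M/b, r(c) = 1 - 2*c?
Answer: -61/857200 ≈ -7.1162e-5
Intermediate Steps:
G(M, b) = -M/5 + M/b (G(M, b) = M*(-⅕) + M/b = -M/5 + M/b)
m(z, x) = 61 (m(z, x) = 1 - 2*(-30) = 1 + 60 = 61)
m(G(23, -7), -1197)/(-857200) = 61/(-857200) = 61*(-1/857200) = -61/857200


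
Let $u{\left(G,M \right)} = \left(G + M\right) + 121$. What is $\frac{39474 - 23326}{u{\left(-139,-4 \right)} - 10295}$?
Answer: $- \frac{16148}{10317} \approx -1.5652$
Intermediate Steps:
$u{\left(G,M \right)} = 121 + G + M$
$\frac{39474 - 23326}{u{\left(-139,-4 \right)} - 10295} = \frac{39474 - 23326}{\left(121 - 139 - 4\right) - 10295} = \frac{16148}{-22 - 10295} = \frac{16148}{-10317} = 16148 \left(- \frac{1}{10317}\right) = - \frac{16148}{10317}$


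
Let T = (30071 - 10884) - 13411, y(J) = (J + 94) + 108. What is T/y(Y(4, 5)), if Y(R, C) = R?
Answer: 2888/103 ≈ 28.039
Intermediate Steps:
y(J) = 202 + J (y(J) = (94 + J) + 108 = 202 + J)
T = 5776 (T = 19187 - 13411 = 5776)
T/y(Y(4, 5)) = 5776/(202 + 4) = 5776/206 = 5776*(1/206) = 2888/103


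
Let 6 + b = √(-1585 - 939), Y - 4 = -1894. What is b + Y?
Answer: -1896 + 2*I*√631 ≈ -1896.0 + 50.239*I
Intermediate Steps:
Y = -1890 (Y = 4 - 1894 = -1890)
b = -6 + 2*I*√631 (b = -6 + √(-1585 - 939) = -6 + √(-2524) = -6 + 2*I*√631 ≈ -6.0 + 50.239*I)
b + Y = (-6 + 2*I*√631) - 1890 = -1896 + 2*I*√631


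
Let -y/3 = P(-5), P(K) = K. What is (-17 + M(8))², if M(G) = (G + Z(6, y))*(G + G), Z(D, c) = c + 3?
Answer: 159201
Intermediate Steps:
y = 15 (y = -3*(-5) = 15)
Z(D, c) = 3 + c
M(G) = 2*G*(18 + G) (M(G) = (G + (3 + 15))*(G + G) = (G + 18)*(2*G) = (18 + G)*(2*G) = 2*G*(18 + G))
(-17 + M(8))² = (-17 + 2*8*(18 + 8))² = (-17 + 2*8*26)² = (-17 + 416)² = 399² = 159201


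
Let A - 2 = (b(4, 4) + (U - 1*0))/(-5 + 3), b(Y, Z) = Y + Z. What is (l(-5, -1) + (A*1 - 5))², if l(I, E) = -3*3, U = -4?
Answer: 196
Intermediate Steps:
l(I, E) = -9
A = 0 (A = 2 + ((4 + 4) + (-4 - 1*0))/(-5 + 3) = 2 + (8 + (-4 + 0))/(-2) = 2 + (8 - 4)*(-½) = 2 + 4*(-½) = 2 - 2 = 0)
(l(-5, -1) + (A*1 - 5))² = (-9 + (0*1 - 5))² = (-9 + (0 - 5))² = (-9 - 5)² = (-14)² = 196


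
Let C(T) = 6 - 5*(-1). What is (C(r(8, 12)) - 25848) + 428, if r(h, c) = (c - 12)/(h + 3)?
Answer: -25409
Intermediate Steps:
r(h, c) = (-12 + c)/(3 + h)
C(T) = 11 (C(T) = 6 + 5 = 11)
(C(r(8, 12)) - 25848) + 428 = (11 - 25848) + 428 = -25837 + 428 = -25409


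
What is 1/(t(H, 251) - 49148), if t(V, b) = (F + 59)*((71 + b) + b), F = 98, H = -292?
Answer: 1/40813 ≈ 2.4502e-5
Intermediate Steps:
t(V, b) = 11147 + 314*b (t(V, b) = (98 + 59)*((71 + b) + b) = 157*(71 + 2*b) = 11147 + 314*b)
1/(t(H, 251) - 49148) = 1/((11147 + 314*251) - 49148) = 1/((11147 + 78814) - 49148) = 1/(89961 - 49148) = 1/40813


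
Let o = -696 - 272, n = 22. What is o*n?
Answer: -21296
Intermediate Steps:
o = -968
o*n = -968*22 = -21296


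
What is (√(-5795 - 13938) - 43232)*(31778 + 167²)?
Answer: -2579523744 + 59667*I*√19733 ≈ -2.5795e+9 + 8.3817e+6*I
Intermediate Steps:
(√(-5795 - 13938) - 43232)*(31778 + 167²) = (√(-19733) - 43232)*(31778 + 27889) = (I*√19733 - 43232)*59667 = (-43232 + I*√19733)*59667 = -2579523744 + 59667*I*√19733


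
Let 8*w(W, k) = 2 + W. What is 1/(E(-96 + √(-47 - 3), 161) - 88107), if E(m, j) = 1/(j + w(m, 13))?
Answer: (-5*√2 + 1194*I)/(5*(-21039950*I + 88107*√2)) ≈ -1.135e-5 + 5.107e-15*I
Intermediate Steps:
w(W, k) = ¼ + W/8 (w(W, k) = (2 + W)/8 = ¼ + W/8)
E(m, j) = 1/(¼ + j + m/8) (E(m, j) = 1/(j + (¼ + m/8)) = 1/(¼ + j + m/8))
1/(E(-96 + √(-47 - 3), 161) - 88107) = 1/(8/(2 + (-96 + √(-47 - 3)) + 8*161) - 88107) = 1/(8/(2 + (-96 + √(-50)) + 1288) - 88107) = 1/(8/(2 + (-96 + 5*I*√2) + 1288) - 88107) = 1/(8/(1194 + 5*I*√2) - 88107) = 1/(-88107 + 8/(1194 + 5*I*√2))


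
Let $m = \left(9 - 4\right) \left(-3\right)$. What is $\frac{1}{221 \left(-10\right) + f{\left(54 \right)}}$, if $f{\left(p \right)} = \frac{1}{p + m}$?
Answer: $- \frac{39}{86189} \approx -0.00045249$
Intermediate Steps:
$m = -15$ ($m = 5 \left(-3\right) = -15$)
$f{\left(p \right)} = \frac{1}{-15 + p}$ ($f{\left(p \right)} = \frac{1}{p - 15} = \frac{1}{-15 + p}$)
$\frac{1}{221 \left(-10\right) + f{\left(54 \right)}} = \frac{1}{221 \left(-10\right) + \frac{1}{-15 + 54}} = \frac{1}{-2210 + \frac{1}{39}} = \frac{1}{- \frac{86189}{39}} = - \frac{39}{86189}$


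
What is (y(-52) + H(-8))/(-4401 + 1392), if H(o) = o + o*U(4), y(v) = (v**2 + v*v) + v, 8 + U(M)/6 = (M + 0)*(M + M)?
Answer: -4196/3009 ≈ -1.3945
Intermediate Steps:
U(M) = -48 + 12*M**2 (U(M) = -48 + 6*((M + 0)*(M + M)) = -48 + 6*(M*(2*M)) = -48 + 6*(2*M**2) = -48 + 12*M**2)
y(v) = v + 2*v**2 (y(v) = (v**2 + v**2) + v = 2*v**2 + v = v + 2*v**2)
H(o) = 145*o (H(o) = o + o*(-48 + 12*4**2) = o + o*(-48 + 12*16) = o + o*(-48 + 192) = o + o*144 = o + 144*o = 145*o)
(y(-52) + H(-8))/(-4401 + 1392) = (-52*(1 + 2*(-52)) + 145*(-8))/(-4401 + 1392) = (-52*(1 - 104) - 1160)/(-3009) = (-52*(-103) - 1160)*(-1/3009) = (5356 - 1160)*(-1/3009) = 4196*(-1/3009) = -4196/3009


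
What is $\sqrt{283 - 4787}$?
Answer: $2 i \sqrt{1126} \approx 67.112 i$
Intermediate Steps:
$\sqrt{283 - 4787} = \sqrt{-4504} = 2 i \sqrt{1126}$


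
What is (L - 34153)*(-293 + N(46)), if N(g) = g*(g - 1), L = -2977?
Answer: -65980010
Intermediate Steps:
N(g) = g*(-1 + g)
(L - 34153)*(-293 + N(46)) = (-2977 - 34153)*(-293 + 46*(-1 + 46)) = -37130*(-293 + 46*45) = -37130*(-293 + 2070) = -37130*1777 = -65980010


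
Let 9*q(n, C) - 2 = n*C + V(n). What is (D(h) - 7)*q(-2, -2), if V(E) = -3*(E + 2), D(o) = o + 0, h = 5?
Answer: -4/3 ≈ -1.3333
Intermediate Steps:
D(o) = o
V(E) = -6 - 3*E (V(E) = -3*(2 + E) = -6 - 3*E)
q(n, C) = -4/9 - n/3 + C*n/9 (q(n, C) = 2/9 + (n*C + (-6 - 3*n))/9 = 2/9 + (C*n + (-6 - 3*n))/9 = 2/9 + (-6 - 3*n + C*n)/9 = 2/9 + (-⅔ - n/3 + C*n/9) = -4/9 - n/3 + C*n/9)
(D(h) - 7)*q(-2, -2) = (5 - 7)*(-4/9 - ⅓*(-2) + (⅑)*(-2)*(-2)) = -2*(-4/9 + ⅔ + 4/9) = -2*⅔ = -4/3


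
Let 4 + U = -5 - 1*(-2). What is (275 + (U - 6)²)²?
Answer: 197136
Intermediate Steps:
U = -7 (U = -4 + (-5 - 1*(-2)) = -4 + (-5 + 2) = -4 - 3 = -7)
(275 + (U - 6)²)² = (275 + (-7 - 6)²)² = (275 + (-13)²)² = (275 + 169)² = 444² = 197136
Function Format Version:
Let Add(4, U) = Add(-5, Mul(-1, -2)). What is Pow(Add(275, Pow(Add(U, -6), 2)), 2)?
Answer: 197136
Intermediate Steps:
U = -7 (U = Add(-4, Add(-5, Mul(-1, -2))) = Add(-4, Add(-5, 2)) = Add(-4, -3) = -7)
Pow(Add(275, Pow(Add(U, -6), 2)), 2) = Pow(Add(275, Pow(Add(-7, -6), 2)), 2) = Pow(Add(275, Pow(-13, 2)), 2) = Pow(Add(275, 169), 2) = Pow(444, 2) = 197136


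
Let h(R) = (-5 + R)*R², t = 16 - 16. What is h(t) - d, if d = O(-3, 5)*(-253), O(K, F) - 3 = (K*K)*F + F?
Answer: 13409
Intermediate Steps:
t = 0
h(R) = R²*(-5 + R)
O(K, F) = 3 + F + F*K² (O(K, F) = 3 + ((K*K)*F + F) = 3 + (K²*F + F) = 3 + (F*K² + F) = 3 + (F + F*K²) = 3 + F + F*K²)
d = -13409 (d = (3 + 5 + 5*(-3)²)*(-253) = (3 + 5 + 5*9)*(-253) = (3 + 5 + 45)*(-253) = 53*(-253) = -13409)
h(t) - d = 0²*(-5 + 0) - 1*(-13409) = 0*(-5) + 13409 = 0 + 13409 = 13409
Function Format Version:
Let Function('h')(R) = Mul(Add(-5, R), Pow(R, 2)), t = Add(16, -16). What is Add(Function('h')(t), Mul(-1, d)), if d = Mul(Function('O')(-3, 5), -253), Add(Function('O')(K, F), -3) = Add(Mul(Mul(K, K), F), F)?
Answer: 13409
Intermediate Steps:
t = 0
Function('h')(R) = Mul(Pow(R, 2), Add(-5, R))
Function('O')(K, F) = Add(3, F, Mul(F, Pow(K, 2))) (Function('O')(K, F) = Add(3, Add(Mul(Mul(K, K), F), F)) = Add(3, Add(Mul(Pow(K, 2), F), F)) = Add(3, Add(Mul(F, Pow(K, 2)), F)) = Add(3, Add(F, Mul(F, Pow(K, 2)))) = Add(3, F, Mul(F, Pow(K, 2))))
d = -13409 (d = Mul(Add(3, 5, Mul(5, Pow(-3, 2))), -253) = Mul(Add(3, 5, Mul(5, 9)), -253) = Mul(Add(3, 5, 45), -253) = Mul(53, -253) = -13409)
Add(Function('h')(t), Mul(-1, d)) = Add(Mul(Pow(0, 2), Add(-5, 0)), Mul(-1, -13409)) = Add(Mul(0, -5), 13409) = Add(0, 13409) = 13409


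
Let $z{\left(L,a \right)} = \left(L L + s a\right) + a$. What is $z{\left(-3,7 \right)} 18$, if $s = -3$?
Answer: $-90$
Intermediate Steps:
$z{\left(L,a \right)} = L^{2} - 2 a$ ($z{\left(L,a \right)} = \left(L L - 3 a\right) + a = \left(L^{2} - 3 a\right) + a = L^{2} - 2 a$)
$z{\left(-3,7 \right)} 18 = \left(\left(-3\right)^{2} - 14\right) 18 = \left(9 - 14\right) 18 = \left(-5\right) 18 = -90$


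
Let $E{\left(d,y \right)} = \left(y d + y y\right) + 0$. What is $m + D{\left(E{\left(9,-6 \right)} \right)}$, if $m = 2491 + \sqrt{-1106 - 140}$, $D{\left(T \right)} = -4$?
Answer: $2487 + i \sqrt{1246} \approx 2487.0 + 35.299 i$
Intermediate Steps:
$E{\left(d,y \right)} = y^{2} + d y$ ($E{\left(d,y \right)} = \left(d y + y^{2}\right) + 0 = \left(y^{2} + d y\right) + 0 = y^{2} + d y$)
$m = 2491 + i \sqrt{1246}$ ($m = 2491 + \sqrt{-1246} = 2491 + i \sqrt{1246} \approx 2491.0 + 35.299 i$)
$m + D{\left(E{\left(9,-6 \right)} \right)} = \left(2491 + i \sqrt{1246}\right) - 4 = 2487 + i \sqrt{1246}$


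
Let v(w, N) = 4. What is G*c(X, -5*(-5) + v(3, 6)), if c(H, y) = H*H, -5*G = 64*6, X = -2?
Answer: -1536/5 ≈ -307.20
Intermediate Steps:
G = -384/5 (G = -64*6/5 = -⅕*384 = -384/5 ≈ -76.800)
c(H, y) = H²
G*c(X, -5*(-5) + v(3, 6)) = -384/5*(-2)² = -384/5*4 = -1536/5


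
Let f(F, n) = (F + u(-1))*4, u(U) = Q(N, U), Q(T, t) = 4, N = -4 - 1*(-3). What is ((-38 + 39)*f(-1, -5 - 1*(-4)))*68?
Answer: 816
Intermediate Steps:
N = -1 (N = -4 + 3 = -1)
u(U) = 4
f(F, n) = 16 + 4*F (f(F, n) = (F + 4)*4 = (4 + F)*4 = 16 + 4*F)
((-38 + 39)*f(-1, -5 - 1*(-4)))*68 = ((-38 + 39)*(16 + 4*(-1)))*68 = (1*(16 - 4))*68 = (1*12)*68 = 12*68 = 816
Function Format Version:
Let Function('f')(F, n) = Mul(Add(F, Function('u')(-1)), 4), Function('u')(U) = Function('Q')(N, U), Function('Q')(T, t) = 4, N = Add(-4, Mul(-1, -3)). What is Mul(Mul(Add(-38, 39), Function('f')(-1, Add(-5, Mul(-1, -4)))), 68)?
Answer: 816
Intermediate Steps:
N = -1 (N = Add(-4, 3) = -1)
Function('u')(U) = 4
Function('f')(F, n) = Add(16, Mul(4, F)) (Function('f')(F, n) = Mul(Add(F, 4), 4) = Mul(Add(4, F), 4) = Add(16, Mul(4, F)))
Mul(Mul(Add(-38, 39), Function('f')(-1, Add(-5, Mul(-1, -4)))), 68) = Mul(Mul(Add(-38, 39), Add(16, Mul(4, -1))), 68) = Mul(Mul(1, Add(16, -4)), 68) = Mul(Mul(1, 12), 68) = Mul(12, 68) = 816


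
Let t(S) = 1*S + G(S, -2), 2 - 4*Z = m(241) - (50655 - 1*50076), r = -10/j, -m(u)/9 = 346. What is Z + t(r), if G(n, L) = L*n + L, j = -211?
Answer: 777917/844 ≈ 921.70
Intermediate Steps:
G(n, L) = L + L*n
m(u) = -3114 (m(u) = -9*346 = -3114)
r = 10/211 (r = -10/(-211) = -10*(-1/211) = 10/211 ≈ 0.047393)
Z = 3695/4 (Z = ½ - (-3114 - (50655 - 1*50076))/4 = ½ - (-3114 - (50655 - 50076))/4 = ½ - (-3114 - 1*579)/4 = ½ - (-3114 - 579)/4 = ½ - ¼*(-3693) = ½ + 3693/4 = 3695/4 ≈ 923.75)
t(S) = -2 - S (t(S) = 1*S - 2*(1 + S) = S + (-2 - 2*S) = -2 - S)
Z + t(r) = 3695/4 + (-2 - 1*10/211) = 3695/4 + (-2 - 10/211) = 3695/4 - 432/211 = 777917/844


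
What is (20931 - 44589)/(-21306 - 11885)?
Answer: 23658/33191 ≈ 0.71278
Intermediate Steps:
(20931 - 44589)/(-21306 - 11885) = -23658/(-33191) = -23658*(-1/33191) = 23658/33191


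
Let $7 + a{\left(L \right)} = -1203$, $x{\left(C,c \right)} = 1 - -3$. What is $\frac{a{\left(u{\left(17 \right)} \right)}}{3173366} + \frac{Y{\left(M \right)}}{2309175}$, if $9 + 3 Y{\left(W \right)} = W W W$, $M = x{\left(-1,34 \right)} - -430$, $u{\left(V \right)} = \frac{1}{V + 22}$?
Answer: $\frac{25940316554692}{2198357229915} \approx 11.8$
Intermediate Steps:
$x{\left(C,c \right)} = 4$ ($x{\left(C,c \right)} = 1 + 3 = 4$)
$u{\left(V \right)} = \frac{1}{22 + V}$
$a{\left(L \right)} = -1210$ ($a{\left(L \right)} = -7 - 1203 = -1210$)
$M = 434$ ($M = 4 - -430 = 4 + 430 = 434$)
$Y{\left(W \right)} = -3 + \frac{W^{3}}{3}$ ($Y{\left(W \right)} = -3 + \frac{W W W}{3} = -3 + \frac{W^{2} W}{3} = -3 + \frac{W^{3}}{3}$)
$\frac{a{\left(u{\left(17 \right)} \right)}}{3173366} + \frac{Y{\left(M \right)}}{2309175} = - \frac{1210}{3173366} + \frac{-3 + \frac{434^{3}}{3}}{2309175} = \left(-1210\right) \frac{1}{3173366} + \left(-3 + \frac{1}{3} \cdot 81746504\right) \frac{1}{2309175} = - \frac{605}{1586683} + \left(-3 + \frac{81746504}{3}\right) \frac{1}{2309175} = - \frac{605}{1586683} + \frac{81746495}{3} \cdot \frac{1}{2309175} = - \frac{605}{1586683} + \frac{16349299}{1385505} = \frac{25940316554692}{2198357229915}$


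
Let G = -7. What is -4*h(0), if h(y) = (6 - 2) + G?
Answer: 12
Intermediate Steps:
h(y) = -3 (h(y) = (6 - 2) - 7 = 4 - 7 = -3)
-4*h(0) = -4*(-3) = 12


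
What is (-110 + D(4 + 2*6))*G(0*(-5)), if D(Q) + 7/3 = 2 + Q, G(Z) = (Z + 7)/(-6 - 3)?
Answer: 1981/27 ≈ 73.370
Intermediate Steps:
G(Z) = -7/9 - Z/9 (G(Z) = (7 + Z)/(-9) = (7 + Z)*(-1/9) = -7/9 - Z/9)
D(Q) = -1/3 + Q (D(Q) = -7/3 + (2 + Q) = -1/3 + Q)
(-110 + D(4 + 2*6))*G(0*(-5)) = (-110 + (-1/3 + (4 + 2*6)))*(-7/9 - 0*(-5)) = (-110 + (-1/3 + (4 + 12)))*(-7/9 - 1/9*0) = (-110 + (-1/3 + 16))*(-7/9 + 0) = (-110 + 47/3)*(-7/9) = -283/3*(-7/9) = 1981/27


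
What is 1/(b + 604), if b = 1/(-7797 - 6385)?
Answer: 14182/8565927 ≈ 0.0016556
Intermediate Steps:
b = -1/14182 (b = 1/(-14182) = -1/14182 ≈ -7.0512e-5)
1/(b + 604) = 1/(-1/14182 + 604) = 1/(8565927/14182) = 14182/8565927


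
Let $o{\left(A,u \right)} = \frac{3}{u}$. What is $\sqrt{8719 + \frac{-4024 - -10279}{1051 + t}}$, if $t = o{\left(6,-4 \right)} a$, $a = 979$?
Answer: $\frac{\sqrt{14028215131}}{1267} \approx 93.481$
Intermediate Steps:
$t = - \frac{2937}{4}$ ($t = \frac{3}{-4} \cdot 979 = 3 \left(- \frac{1}{4}\right) 979 = \left(- \frac{3}{4}\right) 979 = - \frac{2937}{4} \approx -734.25$)
$\sqrt{8719 + \frac{-4024 - -10279}{1051 + t}} = \sqrt{8719 + \frac{-4024 - -10279}{1051 - \frac{2937}{4}}} = \sqrt{8719 + \frac{-4024 + 10279}{\frac{1267}{4}}} = \sqrt{8719 + 6255 \cdot \frac{4}{1267}} = \sqrt{8719 + \frac{25020}{1267}} = \sqrt{\frac{11071993}{1267}} = \frac{\sqrt{14028215131}}{1267}$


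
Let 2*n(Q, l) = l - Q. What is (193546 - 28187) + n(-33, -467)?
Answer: 165142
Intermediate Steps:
n(Q, l) = l/2 - Q/2 (n(Q, l) = (l - Q)/2 = l/2 - Q/2)
(193546 - 28187) + n(-33, -467) = (193546 - 28187) + ((½)*(-467) - ½*(-33)) = 165359 + (-467/2 + 33/2) = 165359 - 217 = 165142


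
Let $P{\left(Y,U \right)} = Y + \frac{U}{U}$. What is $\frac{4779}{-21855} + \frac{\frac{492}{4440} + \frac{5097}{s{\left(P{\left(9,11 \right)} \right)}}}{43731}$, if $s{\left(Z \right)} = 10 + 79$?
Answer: $- \frac{91210128143}{419634017262} \approx -0.21736$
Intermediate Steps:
$P{\left(Y,U \right)} = 1 + Y$ ($P{\left(Y,U \right)} = Y + 1 = 1 + Y$)
$s{\left(Z \right)} = 89$
$\frac{4779}{-21855} + \frac{\frac{492}{4440} + \frac{5097}{s{\left(P{\left(9,11 \right)} \right)}}}{43731} = \frac{4779}{-21855} + \frac{\frac{492}{4440} + \frac{5097}{89}}{43731} = 4779 \left(- \frac{1}{21855}\right) + \left(492 \cdot \frac{1}{4440} + 5097 \cdot \frac{1}{89}\right) \frac{1}{43731} = - \frac{1593}{7285} + \left(\frac{41}{370} + \frac{5097}{89}\right) \frac{1}{43731} = - \frac{1593}{7285} + \frac{1889539}{32930} \cdot \frac{1}{43731} = - \frac{1593}{7285} + \frac{1889539}{1440061830} = - \frac{91210128143}{419634017262}$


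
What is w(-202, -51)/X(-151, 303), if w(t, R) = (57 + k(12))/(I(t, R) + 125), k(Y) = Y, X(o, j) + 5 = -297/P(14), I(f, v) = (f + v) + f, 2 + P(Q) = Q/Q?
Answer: -23/32120 ≈ -0.00071607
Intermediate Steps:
P(Q) = -1 (P(Q) = -2 + Q/Q = -2 + 1 = -1)
I(f, v) = v + 2*f
X(o, j) = 292 (X(o, j) = -5 - 297/(-1) = -5 - 297*(-1) = -5 + 297 = 292)
w(t, R) = 69/(125 + R + 2*t) (w(t, R) = (57 + 12)/((R + 2*t) + 125) = 69/(125 + R + 2*t))
w(-202, -51)/X(-151, 303) = (69/(125 - 51 + 2*(-202)))/292 = (69/(125 - 51 - 404))*(1/292) = (69/(-330))*(1/292) = (69*(-1/330))*(1/292) = -23/110*1/292 = -23/32120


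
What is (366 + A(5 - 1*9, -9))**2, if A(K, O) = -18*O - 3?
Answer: 275625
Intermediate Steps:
A(K, O) = -3 - 18*O
(366 + A(5 - 1*9, -9))**2 = (366 + (-3 - 18*(-9)))**2 = (366 + (-3 + 162))**2 = (366 + 159)**2 = 525**2 = 275625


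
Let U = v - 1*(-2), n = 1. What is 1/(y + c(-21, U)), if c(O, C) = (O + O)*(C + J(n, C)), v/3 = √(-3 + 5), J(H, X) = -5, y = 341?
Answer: 467/186337 + 126*√2/186337 ≈ 0.0034625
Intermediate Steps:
v = 3*√2 (v = 3*√(-3 + 5) = 3*√2 ≈ 4.2426)
U = 2 + 3*√2 (U = 3*√2 - 1*(-2) = 3*√2 + 2 = 2 + 3*√2 ≈ 6.2426)
c(O, C) = 2*O*(-5 + C) (c(O, C) = (O + O)*(C - 5) = (2*O)*(-5 + C) = 2*O*(-5 + C))
1/(y + c(-21, U)) = 1/(341 + 2*(-21)*(-5 + (2 + 3*√2))) = 1/(341 + 2*(-21)*(-3 + 3*√2)) = 1/(341 + (126 - 126*√2)) = 1/(467 - 126*√2)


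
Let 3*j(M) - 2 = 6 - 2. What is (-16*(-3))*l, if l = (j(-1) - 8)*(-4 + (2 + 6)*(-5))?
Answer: 12672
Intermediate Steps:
j(M) = 2 (j(M) = 2/3 + (6 - 2)/3 = 2/3 + (1/3)*4 = 2/3 + 4/3 = 2)
l = 264 (l = (2 - 8)*(-4 + (2 + 6)*(-5)) = -6*(-4 + 8*(-5)) = -6*(-4 - 40) = -6*(-44) = 264)
(-16*(-3))*l = -16*(-3)*264 = 48*264 = 12672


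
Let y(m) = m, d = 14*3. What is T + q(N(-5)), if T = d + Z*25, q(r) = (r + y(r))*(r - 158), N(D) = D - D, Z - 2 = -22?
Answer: -458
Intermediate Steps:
Z = -20 (Z = 2 - 22 = -20)
d = 42
N(D) = 0
q(r) = 2*r*(-158 + r) (q(r) = (r + r)*(r - 158) = (2*r)*(-158 + r) = 2*r*(-158 + r))
T = -458 (T = 42 - 20*25 = 42 - 500 = -458)
T + q(N(-5)) = -458 + 2*0*(-158 + 0) = -458 + 2*0*(-158) = -458 + 0 = -458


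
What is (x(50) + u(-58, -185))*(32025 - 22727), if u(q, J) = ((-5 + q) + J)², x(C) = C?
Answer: 572329092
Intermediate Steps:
u(q, J) = (-5 + J + q)²
(x(50) + u(-58, -185))*(32025 - 22727) = (50 + (-5 - 185 - 58)²)*(32025 - 22727) = (50 + (-248)²)*9298 = (50 + 61504)*9298 = 61554*9298 = 572329092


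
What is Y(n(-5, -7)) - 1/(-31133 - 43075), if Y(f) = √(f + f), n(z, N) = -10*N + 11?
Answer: 1/74208 + 9*√2 ≈ 12.728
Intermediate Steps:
n(z, N) = 11 - 10*N
Y(f) = √2*√f (Y(f) = √(2*f) = √2*√f)
Y(n(-5, -7)) - 1/(-31133 - 43075) = √2*√(11 - 10*(-7)) - 1/(-31133 - 43075) = √2*√(11 + 70) - 1/(-74208) = √2*√81 - 1*(-1/74208) = √2*9 + 1/74208 = 9*√2 + 1/74208 = 1/74208 + 9*√2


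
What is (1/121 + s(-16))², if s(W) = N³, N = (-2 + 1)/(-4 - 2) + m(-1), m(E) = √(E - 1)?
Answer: -4353229271/683090496 + 593377*I*√2/156816 ≈ -6.3728 + 5.3512*I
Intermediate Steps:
m(E) = √(-1 + E)
N = ⅙ + I*√2 (N = (-2 + 1)/(-4 - 2) + √(-1 - 1) = -1/(-6) + √(-2) = -1*(-⅙) + I*√2 = ⅙ + I*√2 ≈ 0.16667 + 1.4142*I)
s(W) = (⅙ + I*√2)³
(1/121 + s(-16))² = (1/121 + (1 + 6*I*√2)³/216)²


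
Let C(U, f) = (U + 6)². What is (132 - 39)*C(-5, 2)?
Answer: 93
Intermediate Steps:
C(U, f) = (6 + U)²
(132 - 39)*C(-5, 2) = (132 - 39)*(6 - 5)² = 93*1² = 93*1 = 93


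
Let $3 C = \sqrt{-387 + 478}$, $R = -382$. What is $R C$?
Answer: $- \frac{382 \sqrt{91}}{3} \approx -1214.7$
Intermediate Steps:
$C = \frac{\sqrt{91}}{3}$ ($C = \frac{\sqrt{-387 + 478}}{3} = \frac{\sqrt{91}}{3} \approx 3.1798$)
$R C = - 382 \frac{\sqrt{91}}{3} = - \frac{382 \sqrt{91}}{3}$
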